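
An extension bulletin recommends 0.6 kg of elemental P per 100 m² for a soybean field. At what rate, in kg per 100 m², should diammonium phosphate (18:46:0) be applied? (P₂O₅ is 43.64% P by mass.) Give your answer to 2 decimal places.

As P₂O₅: 0.6 / 0.4364 = 1.37489 kg per 100 m².
Product per 100 m² = 1.37489 / 46% = 2.98888 kg.

2.99 kg of product per hundred sq m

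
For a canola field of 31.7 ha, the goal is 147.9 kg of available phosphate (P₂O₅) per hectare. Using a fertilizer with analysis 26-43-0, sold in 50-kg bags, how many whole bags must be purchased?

Product per hectare = 147.9 / 43% = 343.953 kg.
Total product = 343.953 × 31.7 = 10903.3 kg.
Bags = ⌈10903.3 / 50⌉ = 219.

219 bags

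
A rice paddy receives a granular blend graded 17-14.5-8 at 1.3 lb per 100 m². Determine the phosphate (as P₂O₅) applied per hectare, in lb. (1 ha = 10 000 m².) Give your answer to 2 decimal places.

P₂O₅ per 100 m² = 1.3 × 14.5% = 0.1885 lb.
Convert to per hectare: 0.1885 × 100 = 18.85 lb.

18.85 lb P₂O₅ per hectare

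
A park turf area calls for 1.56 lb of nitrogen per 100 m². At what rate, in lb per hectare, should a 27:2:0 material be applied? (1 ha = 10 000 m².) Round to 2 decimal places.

Product per 100 m² = 1.56 / 27% = 5.77778 lb.
Convert to per hectare: 5.77778 × 100 = 577.778 lb.

577.78 lb of product per hectare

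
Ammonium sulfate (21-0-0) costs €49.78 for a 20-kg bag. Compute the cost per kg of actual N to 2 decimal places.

N in bag = 20 × 21% = 4.2 kg.
Cost per kg N = €49.78 / 4.2 = €11.8524.

€11.85 per kg N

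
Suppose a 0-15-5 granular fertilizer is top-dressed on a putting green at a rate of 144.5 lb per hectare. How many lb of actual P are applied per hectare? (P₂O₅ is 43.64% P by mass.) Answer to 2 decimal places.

P₂O₅ per hectare = 144.5 × 15% = 21.675 lb.
Elemental P = 21.675 × 0.4364 = 9.45897 lb per hectare.

9.46 lb P per hectare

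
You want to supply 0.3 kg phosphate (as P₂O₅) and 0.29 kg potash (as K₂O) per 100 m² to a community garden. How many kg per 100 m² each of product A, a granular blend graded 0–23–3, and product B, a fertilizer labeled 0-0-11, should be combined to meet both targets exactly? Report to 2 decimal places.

Per-100 m² balance (a = product A, b = product B):
P₂O₅: 0.23·a + 0·b = 0.3
K₂O: 0.03·a + 0.11·b = 0.29
Eliminate a: (row1) − 0.23/0.03·(row2) → -0.843333·b = -1.92333, so b = 2.28063.
Back-substitute: a = (0.3 − 0·2.28063) / 0.23 = 1.30435.

1.30 kg product A, 2.28 kg product B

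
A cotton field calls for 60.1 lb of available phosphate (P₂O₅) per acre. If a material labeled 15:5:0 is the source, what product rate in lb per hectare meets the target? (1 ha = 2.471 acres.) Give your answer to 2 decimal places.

Product per acre = 60.1 / 5% = 1202 lb.
Convert to per hectare: 1202 × 2.471 = 2970.142 lb.

2970.14 lb of product per hectare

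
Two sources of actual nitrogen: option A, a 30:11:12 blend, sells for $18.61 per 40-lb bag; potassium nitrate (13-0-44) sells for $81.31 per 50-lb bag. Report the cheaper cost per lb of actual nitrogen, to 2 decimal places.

option A: N per bag = 40 × 30% = 12 lb; cost = 18.61 / 12 = $1.5508/lb N.
potassium nitrate: N per bag = 50 × 13% = 6.5 lb; cost = 81.31 / 6.5 = $12.5092/lb N.
option A is cheaper.

$1.55 per lb N (option A)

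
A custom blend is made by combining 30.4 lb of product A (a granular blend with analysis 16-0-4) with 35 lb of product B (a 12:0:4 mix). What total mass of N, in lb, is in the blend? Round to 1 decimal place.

9.1 lb N

N mass = 16%×30.4 + 12%×35 = 9.064 lb.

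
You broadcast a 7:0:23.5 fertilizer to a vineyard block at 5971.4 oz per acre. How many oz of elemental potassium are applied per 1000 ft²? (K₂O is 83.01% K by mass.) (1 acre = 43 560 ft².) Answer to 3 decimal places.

K₂O per acre = 5971.4 × 23.5% = 1403.28 oz.
Elemental K = 1403.28 × 0.8301 = 1164.86 oz per acre.
Convert to per 1000 ft²: 1164.86 × 0.0229568 = 26.7415 oz.

26.742 oz K per thousand sq ft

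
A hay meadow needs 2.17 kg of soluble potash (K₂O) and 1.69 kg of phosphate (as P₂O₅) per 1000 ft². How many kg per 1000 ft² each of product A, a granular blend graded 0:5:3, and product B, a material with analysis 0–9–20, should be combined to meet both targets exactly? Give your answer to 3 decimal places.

Per-1000 ft² balance (a = product A, b = product B):
K₂O: 0.03·a + 0.2·b = 2.17
P₂O₅: 0.05·a + 0.09·b = 1.69
Eliminate a: (row1) − 0.03/0.05·(row2) → 0.146·b = 1.156, so b = 7.91781.
Back-substitute: a = (2.17 − 0.2·7.91781) / 0.03 = 19.5479.

19.548 kg product A, 7.918 kg product B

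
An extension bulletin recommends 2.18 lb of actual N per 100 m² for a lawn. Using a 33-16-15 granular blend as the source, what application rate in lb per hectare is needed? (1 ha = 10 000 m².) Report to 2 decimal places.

660.61 lb of product per hectare

Product per 100 m² = 2.18 / 33% = 6.60606 lb.
Convert to per hectare: 6.60606 × 100 = 660.606 lb.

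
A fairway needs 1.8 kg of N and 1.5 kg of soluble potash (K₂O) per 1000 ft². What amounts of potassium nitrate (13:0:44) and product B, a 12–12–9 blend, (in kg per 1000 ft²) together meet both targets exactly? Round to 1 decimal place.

0.4 kg potassium nitrate, 14.5 kg product B

Let a = kg of potassium nitrate, b = kg of product B (per 1000 ft²).
N: 0.13·a + 0.12·b = 1.8
K₂O: 0.44·a + 0.09·b = 1.5
Solving simultaneously: a = 0.437956, b = 14.5255.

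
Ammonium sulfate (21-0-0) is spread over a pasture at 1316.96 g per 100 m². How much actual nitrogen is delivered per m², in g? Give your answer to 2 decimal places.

2.77 g N per sq m

nitrogen per 100 m² = 1316.96 × 21% = 276.562 g.
Convert to per m²: 276.562 × 0.01 = 2.76562 g.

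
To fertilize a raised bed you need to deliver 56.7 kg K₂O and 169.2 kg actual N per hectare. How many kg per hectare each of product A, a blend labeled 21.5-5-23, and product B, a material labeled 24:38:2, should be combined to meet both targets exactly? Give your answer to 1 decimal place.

200.9 kg product A, 525.1 kg product B

With a, b = kg per hectare of product A and product B:
K₂O: 0.23·a + 0.02·b = 56.7
N: 0.215·a + 0.24·b = 169.2
Eliminate a: (row1) − 0.23/0.215·(row2) → -0.236744·b = -124.305, so b = 525.059.
Back-substitute: a = (56.7 − 0.02·525.059) / 0.23 = 200.864.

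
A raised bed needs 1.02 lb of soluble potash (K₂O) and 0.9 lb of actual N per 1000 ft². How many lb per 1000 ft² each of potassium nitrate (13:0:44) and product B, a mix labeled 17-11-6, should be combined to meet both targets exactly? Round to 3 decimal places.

Per-1000 ft² balance (a = potassium nitrate, b = product B):
K₂O: 0.44·a + 0.06·b = 1.02
N: 0.13·a + 0.17·b = 0.9
Eliminate a: (row1) − 0.44/0.13·(row2) → -0.515385·b = -2.02615, so b = 3.93134.
Back-substitute: a = (1.02 − 0.06·3.93134) / 0.44 = 1.78209.

1.782 lb potassium nitrate, 3.931 lb product B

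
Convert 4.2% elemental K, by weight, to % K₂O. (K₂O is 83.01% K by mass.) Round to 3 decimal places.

%K₂O = 4.2 / 0.8301 = 5.05963%.

5.060% K₂O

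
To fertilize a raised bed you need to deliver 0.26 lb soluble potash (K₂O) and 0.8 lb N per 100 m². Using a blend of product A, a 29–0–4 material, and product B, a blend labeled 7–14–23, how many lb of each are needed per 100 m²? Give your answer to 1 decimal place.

With a, b = lb per 100 m² of product A and product B:
K₂O: 0.04·a + 0.23·b = 0.26
N: 0.29·a + 0.07·b = 0.8
Eliminate b: (row1) − 0.23/0.07·(row2) → -0.912857·a = -2.36857, so a = 2.59468.
Then b = (0.8 − 0.29·2.59468) / 0.07 = 0.679186.

2.6 lb product A, 0.7 lb product B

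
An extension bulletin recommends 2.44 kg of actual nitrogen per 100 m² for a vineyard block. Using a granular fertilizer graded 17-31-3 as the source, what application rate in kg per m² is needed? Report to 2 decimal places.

0.14 kg of product per sq m

Product per 100 m² = 2.44 / 17% = 14.3529 kg.
Convert to per m²: 14.3529 × 0.01 = 0.143529 kg.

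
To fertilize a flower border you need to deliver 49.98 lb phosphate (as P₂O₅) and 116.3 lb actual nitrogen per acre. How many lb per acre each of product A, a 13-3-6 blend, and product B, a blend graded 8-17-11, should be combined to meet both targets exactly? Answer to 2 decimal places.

With a, b = lb per acre of product A and product B:
P₂O₅: 0.03·a + 0.17·b = 49.98
N: 0.13·a + 0.08·b = 116.3
Eliminate a: (row1) − 0.03/0.13·(row2) → 0.151538·b = 23.1415, so b = 152.711.
Back-substitute: a = (49.98 − 0.17·152.711) / 0.03 = 800.6396.

800.64 lb product A, 152.71 lb product B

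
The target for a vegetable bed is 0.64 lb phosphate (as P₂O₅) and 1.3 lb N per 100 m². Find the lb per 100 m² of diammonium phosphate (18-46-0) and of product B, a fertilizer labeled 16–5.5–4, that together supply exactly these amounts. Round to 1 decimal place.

0.5 lb diammonium phosphate, 7.6 lb product B

Per-100 m² balance (a = diammonium phosphate, b = product B):
P₂O₅: 0.46·a + 0.055·b = 0.64
N: 0.18·a + 0.16·b = 1.3
Eliminate b: (row1) − 0.055/0.16·(row2) → 0.398125·a = 0.193125, so a = 0.485086.
Then b = (1.3 − 0.18·0.485086) / 0.16 = 7.57928.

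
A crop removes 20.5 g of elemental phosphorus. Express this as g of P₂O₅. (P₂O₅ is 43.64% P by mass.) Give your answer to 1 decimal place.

P₂O₅ = 20.5 / 0.4364 = 46.9753 g.

47.0 g P₂O₅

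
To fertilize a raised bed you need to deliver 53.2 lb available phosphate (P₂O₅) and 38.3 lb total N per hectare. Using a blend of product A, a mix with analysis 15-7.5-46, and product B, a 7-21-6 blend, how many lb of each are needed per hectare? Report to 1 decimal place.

With a, b = lb per hectare of product A and product B:
P₂O₅: 0.075·a + 0.21·b = 53.2
N: 0.15·a + 0.07·b = 38.3
From row1: a = (53.2 − 0.21·b) / 0.075.
Into row2: 0.15·(53.2 − 0.21·b)/0.075 + 0.07·b = 38.3 → b = 194.571, a = 164.533.

164.5 lb product A, 194.6 lb product B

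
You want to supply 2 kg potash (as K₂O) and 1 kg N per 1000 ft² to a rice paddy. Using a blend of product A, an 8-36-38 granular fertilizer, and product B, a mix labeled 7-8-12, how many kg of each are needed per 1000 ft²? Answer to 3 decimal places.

1.176 kg product A, 12.941 kg product B

Let a = kg of product A, b = kg of product B (per 1000 ft²).
K₂O: 0.38·a + 0.12·b = 2
N: 0.08·a + 0.07·b = 1
Eliminate b: (row1) − 0.12/0.07·(row2) → 0.242857·a = 0.285714, so a = 1.17647.
Then b = (1 − 0.08·1.17647) / 0.07 = 12.9412.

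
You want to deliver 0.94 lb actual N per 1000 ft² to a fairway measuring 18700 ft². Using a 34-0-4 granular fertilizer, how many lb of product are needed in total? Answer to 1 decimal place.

Product per 1000 ft² = 0.94 / 34% = 2.76471 lb.
Total product = 2.76471 × 18700 / 1000 = 51.7 lb.

51.7 lb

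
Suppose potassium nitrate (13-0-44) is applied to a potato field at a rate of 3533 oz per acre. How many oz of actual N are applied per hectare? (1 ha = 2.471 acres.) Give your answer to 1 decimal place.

nitrogen per acre = 3533 × 13% = 459.29 oz.
Convert to per hectare: 459.29 × 2.471 = 1134.91 oz.

1134.9 oz N per hectare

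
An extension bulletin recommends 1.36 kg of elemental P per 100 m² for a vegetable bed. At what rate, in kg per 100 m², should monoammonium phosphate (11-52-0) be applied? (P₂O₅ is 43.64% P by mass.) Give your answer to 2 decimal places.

As P₂O₅: 1.36 / 0.4364 = 3.11641 kg per 100 m².
Product per 100 m² = 3.11641 / 52% = 5.99309 kg.

5.99 kg of product per hundred sq m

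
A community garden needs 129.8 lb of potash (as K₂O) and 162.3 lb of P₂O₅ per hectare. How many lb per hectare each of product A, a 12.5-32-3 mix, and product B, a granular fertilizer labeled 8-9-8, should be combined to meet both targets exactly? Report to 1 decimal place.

56.9 lb product A, 1601.2 lb product B

With a, b = lb per hectare of product A and product B:
K₂O: 0.03·a + 0.08·b = 129.8
P₂O₅: 0.32·a + 0.09·b = 162.3
Eliminate a: (row1) − 0.03/0.32·(row2) → 0.0715625·b = 114.584, so b = 1601.18.
Back-substitute: a = (129.8 − 0.08·1601.18) / 0.03 = 56.8559.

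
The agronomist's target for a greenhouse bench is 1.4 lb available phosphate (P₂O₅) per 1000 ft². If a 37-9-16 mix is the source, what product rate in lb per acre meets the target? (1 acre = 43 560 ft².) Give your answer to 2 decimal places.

Product per 1000 ft² = 1.4 / 9% = 15.5556 lb.
Convert to per acre: 15.5556 × 43.56 = 677.6 lb.

677.60 lb of product per acre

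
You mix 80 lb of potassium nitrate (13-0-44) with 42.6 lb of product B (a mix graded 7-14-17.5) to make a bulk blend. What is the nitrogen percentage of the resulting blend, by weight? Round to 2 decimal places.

Total mass = 80 + 42.6 = 122.6 lb.
N mass = 13%×80 + 7%×42.6 = 13.382 lb.
% N = 13.382 / 122.6 = 10.9152%.

10.92% N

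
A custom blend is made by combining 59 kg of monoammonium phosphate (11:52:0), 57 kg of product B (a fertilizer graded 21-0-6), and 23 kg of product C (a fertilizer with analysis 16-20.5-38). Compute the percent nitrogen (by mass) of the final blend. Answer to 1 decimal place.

15.9% N

Total mass = 59 + 57 + 23 = 139 kg.
N mass = 11%×59 + 21%×57 + 16%×23 = 22.14 kg.
% N = 22.14 / 139 = 15.9281%.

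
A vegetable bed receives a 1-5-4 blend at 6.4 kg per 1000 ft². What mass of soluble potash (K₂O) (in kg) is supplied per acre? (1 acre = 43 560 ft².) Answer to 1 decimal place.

11.2 kg K₂O per acre

K₂O per 1000 ft² = 6.4 × 4% = 0.256 kg.
Convert to per acre: 0.256 × 43.56 = 11.1514 kg.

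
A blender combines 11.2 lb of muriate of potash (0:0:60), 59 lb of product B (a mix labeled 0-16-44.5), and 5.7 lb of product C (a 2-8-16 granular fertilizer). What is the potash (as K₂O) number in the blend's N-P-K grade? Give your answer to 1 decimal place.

44.6% K₂O

Total mass = 11.2 + 59 + 5.7 = 75.9 lb.
K₂O mass = 60%×11.2 + 44.5%×59 + 16%×5.7 = 33.887 lb.
% K₂O = 33.887 / 75.9 = 44.6469%.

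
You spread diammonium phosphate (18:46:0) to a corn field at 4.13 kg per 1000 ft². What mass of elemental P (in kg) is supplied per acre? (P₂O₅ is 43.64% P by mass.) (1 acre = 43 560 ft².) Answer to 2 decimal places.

P₂O₅ per 1000 ft² = 4.13 × 46% = 1.8998 kg.
Elemental P = 1.8998 × 0.4364 = 0.829073 kg per 1000 ft².
Convert to per acre: 0.829073 × 43.56 = 36.1144 kg.

36.11 kg P per acre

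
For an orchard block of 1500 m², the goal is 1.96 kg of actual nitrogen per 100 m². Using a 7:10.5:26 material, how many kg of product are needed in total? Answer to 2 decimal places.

Product per 100 m² = 1.96 / 7% = 28 kg.
Total product = 28 × 1500 / 100 = 420 kg.

420.00 kg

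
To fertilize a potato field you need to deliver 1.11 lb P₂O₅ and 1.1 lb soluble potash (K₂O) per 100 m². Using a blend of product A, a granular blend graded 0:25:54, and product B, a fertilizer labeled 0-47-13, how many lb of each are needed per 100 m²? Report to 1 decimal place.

Per-100 m² balance (a = product A, b = product B):
P₂O₅: 0.25·a + 0.47·b = 1.11
K₂O: 0.54·a + 0.13·b = 1.1
Eliminate a: (row1) − 0.25/0.54·(row2) → 0.409815·b = 0.600741, so b = 1.46588.
Back-substitute: a = (1.11 − 0.47·1.46588) / 0.25 = 1.68414.

1.7 lb product A, 1.5 lb product B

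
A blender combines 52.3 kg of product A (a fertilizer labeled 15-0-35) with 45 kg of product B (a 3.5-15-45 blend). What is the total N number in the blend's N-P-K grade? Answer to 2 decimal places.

9.68% N

Total mass = 52.3 + 45 = 97.3 kg.
N mass = 15%×52.3 + 3.5%×45 = 9.42 kg.
% N = 9.42 / 97.3 = 9.6814%.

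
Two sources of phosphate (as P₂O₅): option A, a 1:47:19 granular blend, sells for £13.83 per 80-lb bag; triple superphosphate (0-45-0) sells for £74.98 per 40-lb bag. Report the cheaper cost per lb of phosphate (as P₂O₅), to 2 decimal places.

option A: P₂O₅ per bag = 80 × 47% = 37.6 lb; cost = 13.83 / 37.6 = £0.3678/lb P₂O₅.
triple superphosphate: P₂O₅ per bag = 40 × 45% = 18 lb; cost = 74.98 / 18 = £4.1656/lb P₂O₅.
option A is cheaper.

£0.37 per lb P₂O₅ (option A)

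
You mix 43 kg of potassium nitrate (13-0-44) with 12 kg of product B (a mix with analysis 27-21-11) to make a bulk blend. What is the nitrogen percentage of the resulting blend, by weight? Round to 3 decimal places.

Total mass = 43 + 12 = 55 kg.
N mass = 13%×43 + 27%×12 = 8.83 kg.
% N = 8.83 / 55 = 16.0545%.

16.055% N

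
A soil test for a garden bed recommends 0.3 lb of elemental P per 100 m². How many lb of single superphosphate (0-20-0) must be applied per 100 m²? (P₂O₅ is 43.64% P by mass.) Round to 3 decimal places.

As P₂O₅: 0.3 / 0.4364 = 0.687443 lb per 100 m².
Product per 100 m² = 0.687443 / 20% = 3.43721 lb.

3.437 lb of product per hundred sq m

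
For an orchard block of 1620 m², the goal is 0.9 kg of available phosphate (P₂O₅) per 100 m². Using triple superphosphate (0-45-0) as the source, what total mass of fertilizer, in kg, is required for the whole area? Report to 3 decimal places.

32.400 kg

Product per 100 m² = 0.9 / 45% = 2 kg.
Total product = 2 × 1620 / 100 = 32.4 kg.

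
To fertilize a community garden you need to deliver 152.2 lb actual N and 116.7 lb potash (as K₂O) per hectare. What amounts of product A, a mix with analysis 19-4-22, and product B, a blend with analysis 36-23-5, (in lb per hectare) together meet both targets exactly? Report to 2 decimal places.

493.57 lb product A, 162.28 lb product B

Let a = lb of product A, b = lb of product B (per hectare).
N: 0.19·a + 0.36·b = 152.2
K₂O: 0.22·a + 0.05·b = 116.7
Solving simultaneously: a = 493.572, b = 162.281.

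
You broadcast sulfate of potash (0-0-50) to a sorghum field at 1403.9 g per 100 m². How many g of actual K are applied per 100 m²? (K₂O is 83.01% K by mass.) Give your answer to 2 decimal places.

K₂O per 100 m² = 1403.9 × 50% = 701.95 g.
Elemental K = 701.95 × 0.8301 = 582.689 g per 100 m².

582.69 g K per hundred sq m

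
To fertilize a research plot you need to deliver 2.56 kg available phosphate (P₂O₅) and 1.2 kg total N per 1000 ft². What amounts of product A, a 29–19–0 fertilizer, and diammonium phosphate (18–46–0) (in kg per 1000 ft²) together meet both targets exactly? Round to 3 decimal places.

0.919 kg product A, 5.185 kg diammonium phosphate

With a, b = kg per 1000 ft² of product A and diammonium phosphate:
P₂O₅: 0.19·a + 0.46·b = 2.56
N: 0.29·a + 0.18·b = 1.2
Eliminate b: (row1) − 0.46/0.18·(row2) → -0.551111·a = -0.506667, so a = 0.919355.
Then b = (1.2 − 0.29·0.919355) / 0.18 = 5.18548.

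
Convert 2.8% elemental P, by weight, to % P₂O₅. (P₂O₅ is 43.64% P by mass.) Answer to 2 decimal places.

6.42% P₂O₅

%P₂O₅ = 2.8 / 0.4364 = 6.41613%.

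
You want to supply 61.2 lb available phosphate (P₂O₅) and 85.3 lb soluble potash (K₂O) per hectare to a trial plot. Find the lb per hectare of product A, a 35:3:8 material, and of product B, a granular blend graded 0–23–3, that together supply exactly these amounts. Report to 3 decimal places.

With a, b = lb per hectare of product A and product B:
P₂O₅: 0.03·a + 0.23·b = 61.2
K₂O: 0.08·a + 0.03·b = 85.3
From row1: a = (61.2 − 0.23·b) / 0.03.
Into row2: 0.08·(61.2 − 0.23·b)/0.03 + 0.03·b = 85.3 → b = 133.5429, a = 1016.1714.

1016.171 lb product A, 133.543 lb product B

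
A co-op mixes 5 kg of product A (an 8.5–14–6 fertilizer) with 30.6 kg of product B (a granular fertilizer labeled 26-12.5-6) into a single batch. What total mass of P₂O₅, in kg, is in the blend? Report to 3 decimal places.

P₂O₅ mass = 14%×5 + 12.5%×30.6 = 4.525 kg.

4.525 kg P₂O₅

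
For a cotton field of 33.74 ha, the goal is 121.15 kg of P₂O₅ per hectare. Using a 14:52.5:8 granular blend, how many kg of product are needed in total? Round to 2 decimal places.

7785.91 kg

Product per hectare = 121.15 / 52.5% = 230.762 kg.
Total product = 230.762 × 33.74 = 7785.907 kg.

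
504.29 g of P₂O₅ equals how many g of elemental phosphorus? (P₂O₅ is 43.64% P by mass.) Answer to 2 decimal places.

220.07 g P

P = 504.29 × 0.4364 = 220.072 g.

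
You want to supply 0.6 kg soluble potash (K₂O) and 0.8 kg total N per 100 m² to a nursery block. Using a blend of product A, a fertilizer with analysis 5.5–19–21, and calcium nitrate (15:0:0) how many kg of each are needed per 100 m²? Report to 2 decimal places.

2.86 kg product A, 4.29 kg calcium nitrate

With a, b = kg per 100 m² of product A and calcium nitrate:
K₂O: 0.21·a + 0·b = 0.6
N: 0.055·a + 0.15·b = 0.8
Solving simultaneously: a = 2.85714, b = 4.28571.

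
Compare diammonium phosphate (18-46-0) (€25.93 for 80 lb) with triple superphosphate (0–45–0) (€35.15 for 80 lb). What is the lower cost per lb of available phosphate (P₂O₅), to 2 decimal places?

diammonium phosphate: P₂O₅ per bag = 80 × 46% = 36.8 lb; cost = 25.93 / 36.8 = €0.7046/lb P₂O₅.
triple superphosphate: P₂O₅ per bag = 80 × 45% = 36 lb; cost = 35.15 / 36 = €0.9764/lb P₂O₅.
diammonium phosphate is cheaper.

€0.70 per lb P₂O₅ (diammonium phosphate)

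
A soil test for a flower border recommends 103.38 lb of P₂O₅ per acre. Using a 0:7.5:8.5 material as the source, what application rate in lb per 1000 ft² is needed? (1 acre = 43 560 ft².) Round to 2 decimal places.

31.64 lb of product per thousand sq ft

Product per acre = 103.38 / 7.5% = 1378.4 lb.
Convert to per 1000 ft²: 1378.4 × 0.0229568 = 31.6437 lb.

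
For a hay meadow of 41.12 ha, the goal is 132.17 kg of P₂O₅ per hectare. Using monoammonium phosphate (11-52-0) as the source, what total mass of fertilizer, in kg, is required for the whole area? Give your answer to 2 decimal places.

10451.60 kg

Product per hectare = 132.17 / 52% = 254.173 kg.
Total product = 254.173 × 41.12 = 10451.597 kg.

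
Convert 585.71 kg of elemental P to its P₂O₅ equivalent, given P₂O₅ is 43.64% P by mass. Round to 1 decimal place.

1342.1 kg P₂O₅

P₂O₅ = 585.71 / 0.4364 = 1342.14 kg.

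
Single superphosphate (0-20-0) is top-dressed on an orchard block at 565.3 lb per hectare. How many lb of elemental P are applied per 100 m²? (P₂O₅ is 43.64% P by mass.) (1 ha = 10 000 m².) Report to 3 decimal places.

0.493 lb P per hundred sq m

P₂O₅ per hectare = 565.3 × 20% = 113.06 lb.
Elemental P = 113.06 × 0.4364 = 49.3394 lb per hectare.
Convert to per 100 m²: 49.3394 × 0.01 = 0.493394 lb.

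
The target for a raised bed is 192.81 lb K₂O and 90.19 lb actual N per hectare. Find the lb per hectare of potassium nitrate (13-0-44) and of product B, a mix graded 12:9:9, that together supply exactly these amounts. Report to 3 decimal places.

Let a = lb of potassium nitrate, b = lb of product B (per hectare).
K₂O: 0.44·a + 0.09·b = 192.81
N: 0.13·a + 0.12·b = 90.19
Eliminate a: (row1) − 0.44/0.13·(row2) → -0.316154·b = -112.448, so b = 355.6764.
Back-substitute: a = (192.81 − 0.09·355.6764) / 0.44 = 365.4526.

365.453 lb potassium nitrate, 355.676 lb product B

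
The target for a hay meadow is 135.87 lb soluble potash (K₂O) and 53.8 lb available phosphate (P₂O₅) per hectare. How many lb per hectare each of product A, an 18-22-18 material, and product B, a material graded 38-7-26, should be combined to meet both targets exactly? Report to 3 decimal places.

100.383 lb product A, 453.081 lb product B

Per-hectare balance (a = product A, b = product B):
K₂O: 0.18·a + 0.26·b = 135.87
P₂O₅: 0.22·a + 0.07·b = 53.8
From row1: a = (135.87 − 0.26·b) / 0.18.
Into row2: 0.22·(135.87 − 0.26·b)/0.18 + 0.07·b = 53.8 → b = 453.0807, a = 100.3834.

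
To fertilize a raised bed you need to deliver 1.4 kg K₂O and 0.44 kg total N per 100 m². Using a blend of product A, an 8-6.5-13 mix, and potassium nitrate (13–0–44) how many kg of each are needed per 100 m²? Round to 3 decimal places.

0.634 kg product A, 2.995 kg potassium nitrate

Let a = kg of product A, b = kg of potassium nitrate (per 100 m²).
K₂O: 0.13·a + 0.44·b = 1.4
N: 0.08·a + 0.13·b = 0.44
Eliminate b: (row1) − 0.44/0.13·(row2) → -0.140769·a = -0.0892308, so a = 0.63388.
Then b = (0.44 − 0.08·0.63388) / 0.13 = 2.99454.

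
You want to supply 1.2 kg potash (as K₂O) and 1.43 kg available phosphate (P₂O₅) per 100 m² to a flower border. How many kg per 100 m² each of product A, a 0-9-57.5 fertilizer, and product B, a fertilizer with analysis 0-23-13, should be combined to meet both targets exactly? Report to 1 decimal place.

0.7 kg product A, 5.9 kg product B

Per-100 m² balance (a = product A, b = product B):
K₂O: 0.575·a + 0.13·b = 1.2
P₂O₅: 0.09·a + 0.23·b = 1.43
Eliminate a: (row1) − 0.575/0.09·(row2) → -1.33944·b = -7.93611, so b = 5.92493.
Back-substitute: a = (1.2 − 0.13·5.92493) / 0.575 = 0.747408.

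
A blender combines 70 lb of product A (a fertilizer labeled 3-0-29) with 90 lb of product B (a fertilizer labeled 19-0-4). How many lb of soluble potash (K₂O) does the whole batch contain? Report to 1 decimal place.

K₂O mass = 29%×70 + 4%×90 = 23.9 lb.

23.9 lb K₂O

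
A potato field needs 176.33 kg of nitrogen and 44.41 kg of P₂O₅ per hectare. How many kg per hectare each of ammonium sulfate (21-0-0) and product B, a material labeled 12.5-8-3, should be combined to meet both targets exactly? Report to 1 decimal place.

Per-hectare balance (a = ammonium sulfate, b = product B):
N: 0.21·a + 0.125·b = 176.33
P₂O₅: 0·a + 0.08·b = 44.41
Solving simultaneously: a = 509.235, b = 555.125.

509.2 kg ammonium sulfate, 555.1 kg product B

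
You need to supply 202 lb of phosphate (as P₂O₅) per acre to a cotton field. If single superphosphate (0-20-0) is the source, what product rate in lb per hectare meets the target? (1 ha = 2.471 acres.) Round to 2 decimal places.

2495.71 lb of product per hectare

Product per acre = 202 / 20% = 1010 lb.
Convert to per hectare: 1010 × 2.471 = 2495.71 lb.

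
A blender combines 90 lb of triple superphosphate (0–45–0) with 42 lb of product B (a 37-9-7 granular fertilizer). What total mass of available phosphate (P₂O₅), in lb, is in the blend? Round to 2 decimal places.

44.28 lb P₂O₅

P₂O₅ mass = 45%×90 + 9%×42 = 44.28 lb.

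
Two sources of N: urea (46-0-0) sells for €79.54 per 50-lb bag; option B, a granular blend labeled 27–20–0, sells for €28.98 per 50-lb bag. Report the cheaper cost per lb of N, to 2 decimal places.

€2.15 per lb N (option B)

urea: N per bag = 50 × 46% = 23 lb; cost = 79.54 / 23 = €3.4583/lb N.
option B: N per bag = 50 × 27% = 13.5 lb; cost = 28.98 / 13.5 = €2.1467/lb N.
option B is cheaper.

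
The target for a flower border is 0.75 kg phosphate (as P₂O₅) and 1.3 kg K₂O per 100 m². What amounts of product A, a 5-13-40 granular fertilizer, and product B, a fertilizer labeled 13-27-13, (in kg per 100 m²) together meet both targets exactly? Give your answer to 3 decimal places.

2.783 kg product A, 1.438 kg product B

Let a = kg of product A, b = kg of product B (per 100 m²).
P₂O₅: 0.13·a + 0.27·b = 0.75
K₂O: 0.4·a + 0.13·b = 1.3
From row1: a = (0.75 − 0.27·b) / 0.13.
Into row2: 0.4·(0.75 − 0.27·b)/0.13 + 0.13·b = 1.3 → b = 1.43798, a = 2.78266.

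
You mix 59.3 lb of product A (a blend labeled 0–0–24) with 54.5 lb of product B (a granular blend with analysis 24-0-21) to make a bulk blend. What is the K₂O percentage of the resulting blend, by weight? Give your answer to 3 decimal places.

22.563% K₂O

Total mass = 59.3 + 54.5 = 113.8 lb.
K₂O mass = 24%×59.3 + 21%×54.5 = 25.677 lb.
% K₂O = 25.677 / 113.8 = 22.5633%.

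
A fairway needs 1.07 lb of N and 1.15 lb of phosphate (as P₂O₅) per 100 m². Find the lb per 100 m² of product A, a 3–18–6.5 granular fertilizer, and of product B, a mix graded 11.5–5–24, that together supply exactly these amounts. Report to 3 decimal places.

4.102 lb product A, 8.234 lb product B

With a, b = lb per 100 m² of product A and product B:
N: 0.03·a + 0.115·b = 1.07
P₂O₅: 0.18·a + 0.05·b = 1.15
Solving simultaneously: a = 4.10156, b = 8.23438.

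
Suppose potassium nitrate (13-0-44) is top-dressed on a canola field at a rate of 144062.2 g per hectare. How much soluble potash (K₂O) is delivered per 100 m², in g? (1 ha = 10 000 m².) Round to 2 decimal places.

633.87 g K₂O per hundred sq m

K₂O per hectare = 144062.2 × 44% = 63387.4 g.
Convert to per 100 m²: 63387.4 × 0.01 = 633.874 g.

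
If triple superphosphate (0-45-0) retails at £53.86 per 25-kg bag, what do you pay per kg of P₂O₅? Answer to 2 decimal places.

£4.79 per kg P₂O₅

P₂O₅ in bag = 25 × 45% = 11.25 kg.
Cost per kg P₂O₅ = £53.86 / 11.25 = £4.7876.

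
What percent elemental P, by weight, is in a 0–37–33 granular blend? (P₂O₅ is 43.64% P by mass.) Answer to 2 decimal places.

%P = 37 × 0.4364 = 16.1468%.

16.15% P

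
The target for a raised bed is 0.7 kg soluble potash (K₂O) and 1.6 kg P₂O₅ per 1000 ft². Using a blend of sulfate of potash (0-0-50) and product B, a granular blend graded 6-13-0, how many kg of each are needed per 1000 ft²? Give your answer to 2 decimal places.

Per-1000 ft² balance (a = sulfate of potash, b = product B):
K₂O: 0.5·a + 0·b = 0.7
P₂O₅: 0·a + 0.13·b = 1.6
Solving simultaneously: a = 1.4, b = 12.3077.

1.40 kg sulfate of potash, 12.31 kg product B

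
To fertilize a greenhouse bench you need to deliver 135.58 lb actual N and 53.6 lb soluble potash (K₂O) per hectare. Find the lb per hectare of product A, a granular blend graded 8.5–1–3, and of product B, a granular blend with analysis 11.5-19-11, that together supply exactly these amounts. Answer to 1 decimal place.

1483.0 lb product A, 82.8 lb product B

Let a = lb of product A, b = lb of product B (per hectare).
N: 0.085·a + 0.115·b = 135.58
K₂O: 0.03·a + 0.11·b = 53.6
Eliminate a: (row1) − 0.085/0.03·(row2) → -0.196667·b = -16.2867, so b = 82.8136.
Back-substitute: a = (135.58 − 0.115·82.8136) / 0.085 = 1483.02.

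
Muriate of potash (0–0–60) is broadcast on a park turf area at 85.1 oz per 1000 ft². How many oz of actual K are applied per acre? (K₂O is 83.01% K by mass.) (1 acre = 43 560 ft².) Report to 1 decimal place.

K₂O per 1000 ft² = 85.1 × 60% = 51.06 oz.
Elemental K = 51.06 × 0.8301 = 42.3849 oz per 1000 ft².
Convert to per acre: 42.3849 × 43.56 = 1846.29 oz.

1846.3 oz K per acre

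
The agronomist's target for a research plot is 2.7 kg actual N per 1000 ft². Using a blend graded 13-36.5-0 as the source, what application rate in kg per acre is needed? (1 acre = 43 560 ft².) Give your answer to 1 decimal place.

904.7 kg of product per acre

Product per 1000 ft² = 2.7 / 13% = 20.7692 kg.
Convert to per acre: 20.7692 × 43.56 = 904.708 kg.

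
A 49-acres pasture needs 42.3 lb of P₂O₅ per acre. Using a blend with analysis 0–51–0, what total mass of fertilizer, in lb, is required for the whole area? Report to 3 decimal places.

Product per acre = 42.3 / 51% = 82.9412 lb.
Total product = 82.9412 × 49 = 4064.1176 lb.

4064.118 lb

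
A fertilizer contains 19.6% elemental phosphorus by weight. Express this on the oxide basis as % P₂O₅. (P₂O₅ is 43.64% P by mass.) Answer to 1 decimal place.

44.9% P₂O₅

%P₂O₅ = 19.6 / 0.4364 = 44.9129%.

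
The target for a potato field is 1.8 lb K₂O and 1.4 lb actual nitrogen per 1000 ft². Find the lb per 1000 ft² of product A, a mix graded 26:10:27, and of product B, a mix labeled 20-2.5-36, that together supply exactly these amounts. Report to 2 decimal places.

3.64 lb product A, 2.27 lb product B

Per-1000 ft² balance (a = product A, b = product B):
K₂O: 0.27·a + 0.36·b = 1.8
N: 0.26·a + 0.2·b = 1.4
From row1: a = (1.8 − 0.36·b) / 0.27.
Into row2: 0.26·(1.8 − 0.36·b)/0.27 + 0.2·b = 1.4 → b = 2.27273, a = 3.63636.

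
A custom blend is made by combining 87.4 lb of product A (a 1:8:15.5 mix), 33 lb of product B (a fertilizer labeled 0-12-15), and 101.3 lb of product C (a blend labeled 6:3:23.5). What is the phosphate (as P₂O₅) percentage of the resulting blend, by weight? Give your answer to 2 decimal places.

Total mass = 87.4 + 33 + 101.3 = 221.7 lb.
P₂O₅ mass = 8%×87.4 + 12%×33 + 3%×101.3 = 13.991 lb.
% P₂O₅ = 13.991 / 221.7 = 6.31078%.

6.31% P₂O₅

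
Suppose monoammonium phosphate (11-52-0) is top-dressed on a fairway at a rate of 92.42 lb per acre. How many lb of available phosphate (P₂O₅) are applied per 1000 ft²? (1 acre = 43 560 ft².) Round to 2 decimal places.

1.10 lb P₂O₅ per thousand sq ft

P₂O₅ per acre = 92.42 × 52% = 48.0584 lb.
Convert to per 1000 ft²: 48.0584 × 0.0229568 = 1.10327 lb.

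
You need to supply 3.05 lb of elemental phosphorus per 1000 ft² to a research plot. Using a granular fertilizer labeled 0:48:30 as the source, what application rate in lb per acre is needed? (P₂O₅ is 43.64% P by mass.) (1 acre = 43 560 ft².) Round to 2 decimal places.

634.25 lb of product per acre

As P₂O₅: 3.05 / 0.4364 = 6.989 lb per 1000 ft².
Product per 1000 ft² = 6.989 / 48% = 14.5604 lb.
Convert to per acre: 14.5604 × 43.56 = 634.252 lb.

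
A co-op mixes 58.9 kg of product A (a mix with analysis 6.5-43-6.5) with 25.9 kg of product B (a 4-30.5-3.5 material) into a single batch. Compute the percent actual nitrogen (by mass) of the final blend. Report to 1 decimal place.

Total mass = 58.9 + 25.9 = 84.8 kg.
N mass = 6.5%×58.9 + 4%×25.9 = 4.8645 kg.
% N = 4.8645 / 84.8 = 5.73644%.

5.7% N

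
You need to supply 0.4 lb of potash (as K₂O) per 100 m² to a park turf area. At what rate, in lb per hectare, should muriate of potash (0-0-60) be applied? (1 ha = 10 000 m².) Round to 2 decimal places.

66.67 lb of product per hectare

Product per 100 m² = 0.4 / 60% = 0.666667 lb.
Convert to per hectare: 0.666667 × 100 = 66.6667 lb.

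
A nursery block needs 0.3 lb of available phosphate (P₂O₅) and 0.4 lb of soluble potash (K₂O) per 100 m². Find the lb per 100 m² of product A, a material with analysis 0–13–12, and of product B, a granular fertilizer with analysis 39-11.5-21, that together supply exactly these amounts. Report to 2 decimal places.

1.26 lb product A, 1.19 lb product B

Per-100 m² balance (a = product A, b = product B):
P₂O₅: 0.13·a + 0.115·b = 0.3
K₂O: 0.12·a + 0.21·b = 0.4
Eliminate a: (row1) − 0.13/0.12·(row2) → -0.1125·b = -0.133333, so b = 1.18519.
Back-substitute: a = (0.3 − 0.115·1.18519) / 0.13 = 1.25926.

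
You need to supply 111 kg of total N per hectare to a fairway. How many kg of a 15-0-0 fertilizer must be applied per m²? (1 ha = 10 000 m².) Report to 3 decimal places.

Product per hectare = 111 / 15% = 740 kg.
Convert to per m²: 740 × 0.0001 = 0.074 kg.

0.074 kg of product per sq m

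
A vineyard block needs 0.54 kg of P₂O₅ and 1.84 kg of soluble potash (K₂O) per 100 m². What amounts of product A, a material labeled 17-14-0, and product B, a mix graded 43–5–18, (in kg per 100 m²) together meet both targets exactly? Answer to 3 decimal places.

0.206 kg product A, 10.222 kg product B

With a, b = kg per 100 m² of product A and product B:
P₂O₅: 0.14·a + 0.05·b = 0.54
K₂O: 0·a + 0.18·b = 1.84
Solving simultaneously: a = 0.206349, b = 10.2222.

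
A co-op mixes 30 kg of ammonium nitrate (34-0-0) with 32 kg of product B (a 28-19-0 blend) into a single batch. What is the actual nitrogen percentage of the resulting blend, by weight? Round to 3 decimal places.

Total mass = 30 + 32 = 62 kg.
N mass = 34%×30 + 28%×32 = 19.16 kg.
% N = 19.16 / 62 = 30.9032%.

30.903% N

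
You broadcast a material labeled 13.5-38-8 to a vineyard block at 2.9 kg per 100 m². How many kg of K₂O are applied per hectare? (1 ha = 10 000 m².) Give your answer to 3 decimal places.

K₂O per 100 m² = 2.9 × 8% = 0.232 kg.
Convert to per hectare: 0.232 × 100 = 23.2 kg.

23.200 kg K₂O per hectare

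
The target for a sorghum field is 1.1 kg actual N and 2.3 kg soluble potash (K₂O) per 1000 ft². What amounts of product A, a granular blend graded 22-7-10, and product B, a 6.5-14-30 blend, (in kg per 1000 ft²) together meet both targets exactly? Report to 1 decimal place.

3.0 kg product A, 6.7 kg product B

Let a = kg of product A, b = kg of product B (per 1000 ft²).
N: 0.22·a + 0.065·b = 1.1
K₂O: 0.1·a + 0.3·b = 2.3
From row1: a = (1.1 − 0.065·b) / 0.22.
Into row2: 0.1·(1.1 − 0.065·b)/0.22 + 0.3·b = 2.3 → b = 6.65546, a = 3.03361.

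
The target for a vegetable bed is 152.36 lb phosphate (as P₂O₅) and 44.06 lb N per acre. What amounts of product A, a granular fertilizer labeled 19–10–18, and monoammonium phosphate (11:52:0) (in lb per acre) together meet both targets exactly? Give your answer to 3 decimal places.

Per-acre balance (a = product A, b = monoammonium phosphate):
P₂O₅: 0.1·a + 0.52·b = 152.36
N: 0.19·a + 0.11·b = 44.06
From row1: a = (152.36 − 0.52·b) / 0.1.
Into row2: 0.19·(152.36 − 0.52·b)/0.1 + 0.11·b = 44.06 → b = 279.5262, a = 70.0638.

70.064 lb product A, 279.526 lb monoammonium phosphate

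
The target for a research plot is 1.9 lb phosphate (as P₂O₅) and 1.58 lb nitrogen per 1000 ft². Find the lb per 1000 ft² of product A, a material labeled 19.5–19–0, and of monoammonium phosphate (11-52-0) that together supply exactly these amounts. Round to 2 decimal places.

7.61 lb product A, 0.87 lb monoammonium phosphate

Let a = lb of product A, b = lb of monoammonium phosphate (per 1000 ft²).
P₂O₅: 0.19·a + 0.52·b = 1.9
N: 0.195·a + 0.11·b = 1.58
From row1: a = (1.9 − 0.52·b) / 0.19.
Into row2: 0.195·(1.9 − 0.52·b)/0.19 + 0.11·b = 1.58 → b = 0.873292, a = 7.60994.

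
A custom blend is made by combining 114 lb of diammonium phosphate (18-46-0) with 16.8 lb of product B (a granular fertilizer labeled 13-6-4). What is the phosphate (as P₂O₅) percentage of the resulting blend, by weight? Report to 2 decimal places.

Total mass = 114 + 16.8 = 130.8 lb.
P₂O₅ mass = 46%×114 + 6%×16.8 = 53.448 lb.
% P₂O₅ = 53.448 / 130.8 = 40.8624%.

40.86% P₂O₅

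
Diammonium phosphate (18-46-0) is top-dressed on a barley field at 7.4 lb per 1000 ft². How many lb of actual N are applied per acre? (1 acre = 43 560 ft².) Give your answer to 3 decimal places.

nitrogen per 1000 ft² = 7.4 × 18% = 1.332 lb.
Convert to per acre: 1.332 × 43.56 = 58.0219 lb.

58.022 lb N per acre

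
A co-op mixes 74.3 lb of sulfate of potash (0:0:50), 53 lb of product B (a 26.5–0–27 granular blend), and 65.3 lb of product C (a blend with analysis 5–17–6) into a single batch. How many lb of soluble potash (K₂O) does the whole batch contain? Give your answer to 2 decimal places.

55.38 lb K₂O

K₂O mass = 50%×74.3 + 27%×53 + 6%×65.3 = 55.378 lb.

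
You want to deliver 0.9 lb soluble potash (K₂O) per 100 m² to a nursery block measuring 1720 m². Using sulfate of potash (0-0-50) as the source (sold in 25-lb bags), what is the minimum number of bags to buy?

2 bags

Product per 100 m² = 0.9 / 50% = 1.8 lb.
Total product = 1.8 × 1720 / 100 = 30.96 lb.
Bags = ⌈30.96 / 25⌉ = 2.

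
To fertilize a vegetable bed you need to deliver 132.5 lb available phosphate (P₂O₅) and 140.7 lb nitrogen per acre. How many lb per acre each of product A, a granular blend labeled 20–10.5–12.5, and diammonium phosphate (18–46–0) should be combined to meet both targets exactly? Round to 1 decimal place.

Let a = lb of product A, b = lb of diammonium phosphate (per acre).
P₂O₅: 0.105·a + 0.46·b = 132.5
N: 0.2·a + 0.18·b = 140.7
Eliminate b: (row1) − 0.46/0.18·(row2) → -0.406111·a = -227.067, so a = 559.124.
Then b = (140.7 − 0.2·559.124) / 0.18 = 160.417.

559.1 lb product A, 160.4 lb diammonium phosphate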